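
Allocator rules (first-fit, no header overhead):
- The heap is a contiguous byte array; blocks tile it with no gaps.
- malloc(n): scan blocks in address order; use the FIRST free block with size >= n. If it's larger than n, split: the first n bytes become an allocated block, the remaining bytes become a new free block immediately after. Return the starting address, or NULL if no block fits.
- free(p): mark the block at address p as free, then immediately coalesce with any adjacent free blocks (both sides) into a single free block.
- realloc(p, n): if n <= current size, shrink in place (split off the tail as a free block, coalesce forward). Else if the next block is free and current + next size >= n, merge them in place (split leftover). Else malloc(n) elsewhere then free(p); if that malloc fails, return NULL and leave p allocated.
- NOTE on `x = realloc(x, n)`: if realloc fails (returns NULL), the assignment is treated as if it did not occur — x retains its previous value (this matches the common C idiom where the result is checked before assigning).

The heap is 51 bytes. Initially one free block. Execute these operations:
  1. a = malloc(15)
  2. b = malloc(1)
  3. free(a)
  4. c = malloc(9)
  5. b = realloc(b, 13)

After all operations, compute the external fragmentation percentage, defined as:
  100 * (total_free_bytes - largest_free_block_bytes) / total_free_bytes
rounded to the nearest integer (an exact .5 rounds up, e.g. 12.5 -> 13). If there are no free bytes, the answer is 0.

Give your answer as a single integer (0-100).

Answer: 21

Derivation:
Op 1: a = malloc(15) -> a = 0; heap: [0-14 ALLOC][15-50 FREE]
Op 2: b = malloc(1) -> b = 15; heap: [0-14 ALLOC][15-15 ALLOC][16-50 FREE]
Op 3: free(a) -> (freed a); heap: [0-14 FREE][15-15 ALLOC][16-50 FREE]
Op 4: c = malloc(9) -> c = 0; heap: [0-8 ALLOC][9-14 FREE][15-15 ALLOC][16-50 FREE]
Op 5: b = realloc(b, 13) -> b = 15; heap: [0-8 ALLOC][9-14 FREE][15-27 ALLOC][28-50 FREE]
Free blocks: [6 23] total_free=29 largest=23 -> 100*(29-23)/29 = 600/29 ≈ 20.690 -> rounds to 21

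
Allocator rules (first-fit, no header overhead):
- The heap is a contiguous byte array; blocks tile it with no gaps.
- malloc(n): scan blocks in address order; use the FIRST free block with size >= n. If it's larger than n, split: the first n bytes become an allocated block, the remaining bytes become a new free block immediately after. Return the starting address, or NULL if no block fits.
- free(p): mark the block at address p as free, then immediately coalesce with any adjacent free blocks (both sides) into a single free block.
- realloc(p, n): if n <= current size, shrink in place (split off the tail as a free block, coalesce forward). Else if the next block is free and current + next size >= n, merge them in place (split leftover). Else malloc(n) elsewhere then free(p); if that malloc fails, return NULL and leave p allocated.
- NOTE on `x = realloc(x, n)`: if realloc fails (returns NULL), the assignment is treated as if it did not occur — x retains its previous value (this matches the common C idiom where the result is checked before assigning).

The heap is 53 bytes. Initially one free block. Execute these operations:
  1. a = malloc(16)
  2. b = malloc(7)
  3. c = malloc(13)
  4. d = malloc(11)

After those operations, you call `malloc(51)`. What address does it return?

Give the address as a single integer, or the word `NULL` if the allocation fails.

Answer: NULL

Derivation:
Op 1: a = malloc(16) -> a = 0; heap: [0-15 ALLOC][16-52 FREE]
Op 2: b = malloc(7) -> b = 16; heap: [0-15 ALLOC][16-22 ALLOC][23-52 FREE]
Op 3: c = malloc(13) -> c = 23; heap: [0-15 ALLOC][16-22 ALLOC][23-35 ALLOC][36-52 FREE]
Op 4: d = malloc(11) -> d = 36; heap: [0-15 ALLOC][16-22 ALLOC][23-35 ALLOC][36-46 ALLOC][47-52 FREE]
malloc(51): first-fit scan over [0-15 ALLOC][16-22 ALLOC][23-35 ALLOC][36-46 ALLOC][47-52 FREE] -> NULL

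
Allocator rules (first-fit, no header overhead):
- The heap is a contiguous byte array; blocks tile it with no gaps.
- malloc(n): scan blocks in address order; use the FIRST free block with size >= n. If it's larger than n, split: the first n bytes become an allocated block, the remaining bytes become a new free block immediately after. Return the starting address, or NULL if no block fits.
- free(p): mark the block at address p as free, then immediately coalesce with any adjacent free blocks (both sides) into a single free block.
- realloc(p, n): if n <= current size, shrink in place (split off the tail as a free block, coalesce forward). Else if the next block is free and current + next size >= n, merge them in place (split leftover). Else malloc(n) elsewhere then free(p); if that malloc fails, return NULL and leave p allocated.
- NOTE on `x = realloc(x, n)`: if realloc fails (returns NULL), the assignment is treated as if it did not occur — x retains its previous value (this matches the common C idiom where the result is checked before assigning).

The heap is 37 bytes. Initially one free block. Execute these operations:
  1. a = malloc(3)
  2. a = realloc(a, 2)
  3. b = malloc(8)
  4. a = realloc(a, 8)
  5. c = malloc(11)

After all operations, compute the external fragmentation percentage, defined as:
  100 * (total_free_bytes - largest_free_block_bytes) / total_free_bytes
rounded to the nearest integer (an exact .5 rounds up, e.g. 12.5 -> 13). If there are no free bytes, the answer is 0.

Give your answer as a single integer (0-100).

Answer: 20

Derivation:
Op 1: a = malloc(3) -> a = 0; heap: [0-2 ALLOC][3-36 FREE]
Op 2: a = realloc(a, 2) -> a = 0; heap: [0-1 ALLOC][2-36 FREE]
Op 3: b = malloc(8) -> b = 2; heap: [0-1 ALLOC][2-9 ALLOC][10-36 FREE]
Op 4: a = realloc(a, 8) -> a = 10; heap: [0-1 FREE][2-9 ALLOC][10-17 ALLOC][18-36 FREE]
Op 5: c = malloc(11) -> c = 18; heap: [0-1 FREE][2-9 ALLOC][10-17 ALLOC][18-28 ALLOC][29-36 FREE]
Free blocks: [2 8] total_free=10 largest=8 -> 100*(10-8)/10 = 200/10 = 20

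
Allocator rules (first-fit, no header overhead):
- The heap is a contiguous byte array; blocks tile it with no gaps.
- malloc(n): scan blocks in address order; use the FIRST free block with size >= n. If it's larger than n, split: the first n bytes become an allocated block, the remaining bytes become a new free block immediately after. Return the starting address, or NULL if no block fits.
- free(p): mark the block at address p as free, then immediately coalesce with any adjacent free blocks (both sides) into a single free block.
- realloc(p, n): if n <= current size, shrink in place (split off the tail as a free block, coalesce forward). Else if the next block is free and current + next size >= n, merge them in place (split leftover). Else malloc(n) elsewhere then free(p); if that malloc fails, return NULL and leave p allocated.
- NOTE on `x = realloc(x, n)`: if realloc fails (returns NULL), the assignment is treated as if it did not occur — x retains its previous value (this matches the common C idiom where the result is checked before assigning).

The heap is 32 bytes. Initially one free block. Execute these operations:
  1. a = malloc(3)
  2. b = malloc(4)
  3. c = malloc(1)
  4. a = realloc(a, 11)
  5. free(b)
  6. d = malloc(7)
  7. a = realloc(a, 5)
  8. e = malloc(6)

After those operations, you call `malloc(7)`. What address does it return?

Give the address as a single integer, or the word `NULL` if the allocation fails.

Op 1: a = malloc(3) -> a = 0; heap: [0-2 ALLOC][3-31 FREE]
Op 2: b = malloc(4) -> b = 3; heap: [0-2 ALLOC][3-6 ALLOC][7-31 FREE]
Op 3: c = malloc(1) -> c = 7; heap: [0-2 ALLOC][3-6 ALLOC][7-7 ALLOC][8-31 FREE]
Op 4: a = realloc(a, 11) -> a = 8; heap: [0-2 FREE][3-6 ALLOC][7-7 ALLOC][8-18 ALLOC][19-31 FREE]
Op 5: free(b) -> (freed b); heap: [0-6 FREE][7-7 ALLOC][8-18 ALLOC][19-31 FREE]
Op 6: d = malloc(7) -> d = 0; heap: [0-6 ALLOC][7-7 ALLOC][8-18 ALLOC][19-31 FREE]
Op 7: a = realloc(a, 5) -> a = 8; heap: [0-6 ALLOC][7-7 ALLOC][8-12 ALLOC][13-31 FREE]
Op 8: e = malloc(6) -> e = 13; heap: [0-6 ALLOC][7-7 ALLOC][8-12 ALLOC][13-18 ALLOC][19-31 FREE]
malloc(7): first-fit scan over [0-6 ALLOC][7-7 ALLOC][8-12 ALLOC][13-18 ALLOC][19-31 FREE] -> 19

Answer: 19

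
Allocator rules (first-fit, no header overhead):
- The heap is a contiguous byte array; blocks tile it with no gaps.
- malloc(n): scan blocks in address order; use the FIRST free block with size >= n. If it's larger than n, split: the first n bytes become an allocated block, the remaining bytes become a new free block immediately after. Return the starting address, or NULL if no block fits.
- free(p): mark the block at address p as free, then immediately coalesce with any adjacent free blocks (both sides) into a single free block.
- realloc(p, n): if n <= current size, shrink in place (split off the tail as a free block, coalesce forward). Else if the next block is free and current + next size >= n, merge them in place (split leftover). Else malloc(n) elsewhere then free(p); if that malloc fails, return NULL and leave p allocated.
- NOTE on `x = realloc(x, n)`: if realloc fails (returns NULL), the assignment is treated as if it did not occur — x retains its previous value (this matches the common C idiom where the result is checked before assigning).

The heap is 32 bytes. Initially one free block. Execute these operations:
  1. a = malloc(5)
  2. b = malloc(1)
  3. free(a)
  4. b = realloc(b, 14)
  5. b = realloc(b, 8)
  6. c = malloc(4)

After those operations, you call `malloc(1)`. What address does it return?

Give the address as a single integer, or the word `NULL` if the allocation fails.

Answer: 4

Derivation:
Op 1: a = malloc(5) -> a = 0; heap: [0-4 ALLOC][5-31 FREE]
Op 2: b = malloc(1) -> b = 5; heap: [0-4 ALLOC][5-5 ALLOC][6-31 FREE]
Op 3: free(a) -> (freed a); heap: [0-4 FREE][5-5 ALLOC][6-31 FREE]
Op 4: b = realloc(b, 14) -> b = 5; heap: [0-4 FREE][5-18 ALLOC][19-31 FREE]
Op 5: b = realloc(b, 8) -> b = 5; heap: [0-4 FREE][5-12 ALLOC][13-31 FREE]
Op 6: c = malloc(4) -> c = 0; heap: [0-3 ALLOC][4-4 FREE][5-12 ALLOC][13-31 FREE]
malloc(1): first-fit scan over [0-3 ALLOC][4-4 FREE][5-12 ALLOC][13-31 FREE] -> 4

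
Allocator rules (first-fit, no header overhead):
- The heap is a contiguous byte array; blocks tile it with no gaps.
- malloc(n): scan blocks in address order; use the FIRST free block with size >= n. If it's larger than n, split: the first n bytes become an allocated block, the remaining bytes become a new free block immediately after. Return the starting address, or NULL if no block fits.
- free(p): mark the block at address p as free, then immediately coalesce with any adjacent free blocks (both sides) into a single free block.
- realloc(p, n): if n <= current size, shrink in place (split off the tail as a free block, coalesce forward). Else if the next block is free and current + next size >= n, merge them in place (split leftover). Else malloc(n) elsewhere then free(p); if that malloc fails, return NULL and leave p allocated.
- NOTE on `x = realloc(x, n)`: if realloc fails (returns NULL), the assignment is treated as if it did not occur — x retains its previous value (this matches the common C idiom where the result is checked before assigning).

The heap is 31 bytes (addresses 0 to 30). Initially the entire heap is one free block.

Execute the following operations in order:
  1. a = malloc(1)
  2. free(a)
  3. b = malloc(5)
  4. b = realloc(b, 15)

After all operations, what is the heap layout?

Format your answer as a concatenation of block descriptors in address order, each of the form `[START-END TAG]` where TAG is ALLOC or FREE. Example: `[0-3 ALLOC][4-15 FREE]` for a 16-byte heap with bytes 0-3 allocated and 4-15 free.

Answer: [0-14 ALLOC][15-30 FREE]

Derivation:
Op 1: a = malloc(1) -> a = 0; heap: [0-0 ALLOC][1-30 FREE]
Op 2: free(a) -> (freed a); heap: [0-30 FREE]
Op 3: b = malloc(5) -> b = 0; heap: [0-4 ALLOC][5-30 FREE]
Op 4: b = realloc(b, 15) -> b = 0; heap: [0-14 ALLOC][15-30 FREE]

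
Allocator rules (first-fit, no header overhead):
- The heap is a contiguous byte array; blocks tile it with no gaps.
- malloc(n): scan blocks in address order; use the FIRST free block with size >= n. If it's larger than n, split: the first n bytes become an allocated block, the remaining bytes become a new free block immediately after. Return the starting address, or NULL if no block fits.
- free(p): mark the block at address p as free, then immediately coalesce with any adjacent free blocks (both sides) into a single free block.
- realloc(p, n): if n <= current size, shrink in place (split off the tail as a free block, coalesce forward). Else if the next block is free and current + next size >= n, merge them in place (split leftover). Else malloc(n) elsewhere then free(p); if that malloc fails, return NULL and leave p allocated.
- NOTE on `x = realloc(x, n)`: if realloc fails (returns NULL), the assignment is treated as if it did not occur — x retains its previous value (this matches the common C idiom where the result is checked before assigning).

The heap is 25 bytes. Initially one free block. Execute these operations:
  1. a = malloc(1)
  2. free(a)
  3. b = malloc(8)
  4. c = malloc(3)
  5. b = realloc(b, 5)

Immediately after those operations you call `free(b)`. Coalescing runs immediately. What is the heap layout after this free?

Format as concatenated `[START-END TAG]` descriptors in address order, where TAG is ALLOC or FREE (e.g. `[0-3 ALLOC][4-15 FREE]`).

Op 1: a = malloc(1) -> a = 0; heap: [0-0 ALLOC][1-24 FREE]
Op 2: free(a) -> (freed a); heap: [0-24 FREE]
Op 3: b = malloc(8) -> b = 0; heap: [0-7 ALLOC][8-24 FREE]
Op 4: c = malloc(3) -> c = 8; heap: [0-7 ALLOC][8-10 ALLOC][11-24 FREE]
Op 5: b = realloc(b, 5) -> b = 0; heap: [0-4 ALLOC][5-7 FREE][8-10 ALLOC][11-24 FREE]
free(b): b = 0 -> block [0-4 ALLOC]; mark free, coalesce with adjacent free neighbors -> [0-7 FREE][8-10 ALLOC][11-24 FREE]

Answer: [0-7 FREE][8-10 ALLOC][11-24 FREE]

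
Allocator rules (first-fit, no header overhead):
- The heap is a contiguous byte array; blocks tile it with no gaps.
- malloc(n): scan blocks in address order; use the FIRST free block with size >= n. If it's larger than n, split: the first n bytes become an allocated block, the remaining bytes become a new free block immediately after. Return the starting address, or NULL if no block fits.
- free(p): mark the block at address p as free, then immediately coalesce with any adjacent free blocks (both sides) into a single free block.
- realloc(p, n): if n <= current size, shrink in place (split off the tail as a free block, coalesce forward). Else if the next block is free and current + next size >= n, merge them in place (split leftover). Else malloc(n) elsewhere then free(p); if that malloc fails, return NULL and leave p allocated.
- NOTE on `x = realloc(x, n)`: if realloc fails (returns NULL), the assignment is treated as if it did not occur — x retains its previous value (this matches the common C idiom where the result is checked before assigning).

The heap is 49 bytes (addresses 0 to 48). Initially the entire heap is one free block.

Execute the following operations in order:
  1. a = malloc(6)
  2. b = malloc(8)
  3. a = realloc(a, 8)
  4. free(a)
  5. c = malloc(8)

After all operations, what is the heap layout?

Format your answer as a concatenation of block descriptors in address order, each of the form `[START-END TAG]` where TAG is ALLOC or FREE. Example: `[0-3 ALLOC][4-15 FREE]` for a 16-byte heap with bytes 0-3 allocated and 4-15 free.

Op 1: a = malloc(6) -> a = 0; heap: [0-5 ALLOC][6-48 FREE]
Op 2: b = malloc(8) -> b = 6; heap: [0-5 ALLOC][6-13 ALLOC][14-48 FREE]
Op 3: a = realloc(a, 8) -> a = 14; heap: [0-5 FREE][6-13 ALLOC][14-21 ALLOC][22-48 FREE]
Op 4: free(a) -> (freed a); heap: [0-5 FREE][6-13 ALLOC][14-48 FREE]
Op 5: c = malloc(8) -> c = 14; heap: [0-5 FREE][6-13 ALLOC][14-21 ALLOC][22-48 FREE]

Answer: [0-5 FREE][6-13 ALLOC][14-21 ALLOC][22-48 FREE]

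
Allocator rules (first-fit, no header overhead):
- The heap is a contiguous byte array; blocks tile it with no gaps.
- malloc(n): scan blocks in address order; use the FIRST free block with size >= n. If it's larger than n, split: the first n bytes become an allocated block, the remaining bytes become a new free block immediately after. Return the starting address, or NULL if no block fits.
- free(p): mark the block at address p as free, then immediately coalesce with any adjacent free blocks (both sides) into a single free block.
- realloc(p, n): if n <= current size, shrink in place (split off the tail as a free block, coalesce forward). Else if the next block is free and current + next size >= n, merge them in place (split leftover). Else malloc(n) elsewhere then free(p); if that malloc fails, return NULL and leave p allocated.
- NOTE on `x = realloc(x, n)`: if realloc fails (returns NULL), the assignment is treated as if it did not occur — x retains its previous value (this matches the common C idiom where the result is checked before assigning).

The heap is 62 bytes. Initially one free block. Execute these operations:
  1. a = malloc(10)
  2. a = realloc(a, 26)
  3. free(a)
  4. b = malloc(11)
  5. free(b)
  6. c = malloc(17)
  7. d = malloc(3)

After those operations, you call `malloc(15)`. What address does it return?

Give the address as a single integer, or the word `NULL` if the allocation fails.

Answer: 20

Derivation:
Op 1: a = malloc(10) -> a = 0; heap: [0-9 ALLOC][10-61 FREE]
Op 2: a = realloc(a, 26) -> a = 0; heap: [0-25 ALLOC][26-61 FREE]
Op 3: free(a) -> (freed a); heap: [0-61 FREE]
Op 4: b = malloc(11) -> b = 0; heap: [0-10 ALLOC][11-61 FREE]
Op 5: free(b) -> (freed b); heap: [0-61 FREE]
Op 6: c = malloc(17) -> c = 0; heap: [0-16 ALLOC][17-61 FREE]
Op 7: d = malloc(3) -> d = 17; heap: [0-16 ALLOC][17-19 ALLOC][20-61 FREE]
malloc(15): first-fit scan over [0-16 ALLOC][17-19 ALLOC][20-61 FREE] -> 20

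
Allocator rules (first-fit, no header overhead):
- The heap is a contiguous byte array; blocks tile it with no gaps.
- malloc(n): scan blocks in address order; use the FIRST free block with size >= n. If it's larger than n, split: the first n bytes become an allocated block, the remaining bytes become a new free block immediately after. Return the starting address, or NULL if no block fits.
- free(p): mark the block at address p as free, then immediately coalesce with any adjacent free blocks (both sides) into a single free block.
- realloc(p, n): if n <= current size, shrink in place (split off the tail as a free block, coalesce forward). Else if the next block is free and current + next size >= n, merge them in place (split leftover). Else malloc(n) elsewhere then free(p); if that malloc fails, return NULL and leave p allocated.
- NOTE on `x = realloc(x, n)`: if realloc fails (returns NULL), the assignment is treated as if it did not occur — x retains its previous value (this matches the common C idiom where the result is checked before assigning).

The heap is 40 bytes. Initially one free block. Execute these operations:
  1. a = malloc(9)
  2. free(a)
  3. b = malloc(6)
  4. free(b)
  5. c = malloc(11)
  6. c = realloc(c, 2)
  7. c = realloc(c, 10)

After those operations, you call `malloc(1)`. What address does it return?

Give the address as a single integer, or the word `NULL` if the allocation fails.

Op 1: a = malloc(9) -> a = 0; heap: [0-8 ALLOC][9-39 FREE]
Op 2: free(a) -> (freed a); heap: [0-39 FREE]
Op 3: b = malloc(6) -> b = 0; heap: [0-5 ALLOC][6-39 FREE]
Op 4: free(b) -> (freed b); heap: [0-39 FREE]
Op 5: c = malloc(11) -> c = 0; heap: [0-10 ALLOC][11-39 FREE]
Op 6: c = realloc(c, 2) -> c = 0; heap: [0-1 ALLOC][2-39 FREE]
Op 7: c = realloc(c, 10) -> c = 0; heap: [0-9 ALLOC][10-39 FREE]
malloc(1): first-fit scan over [0-9 ALLOC][10-39 FREE] -> 10

Answer: 10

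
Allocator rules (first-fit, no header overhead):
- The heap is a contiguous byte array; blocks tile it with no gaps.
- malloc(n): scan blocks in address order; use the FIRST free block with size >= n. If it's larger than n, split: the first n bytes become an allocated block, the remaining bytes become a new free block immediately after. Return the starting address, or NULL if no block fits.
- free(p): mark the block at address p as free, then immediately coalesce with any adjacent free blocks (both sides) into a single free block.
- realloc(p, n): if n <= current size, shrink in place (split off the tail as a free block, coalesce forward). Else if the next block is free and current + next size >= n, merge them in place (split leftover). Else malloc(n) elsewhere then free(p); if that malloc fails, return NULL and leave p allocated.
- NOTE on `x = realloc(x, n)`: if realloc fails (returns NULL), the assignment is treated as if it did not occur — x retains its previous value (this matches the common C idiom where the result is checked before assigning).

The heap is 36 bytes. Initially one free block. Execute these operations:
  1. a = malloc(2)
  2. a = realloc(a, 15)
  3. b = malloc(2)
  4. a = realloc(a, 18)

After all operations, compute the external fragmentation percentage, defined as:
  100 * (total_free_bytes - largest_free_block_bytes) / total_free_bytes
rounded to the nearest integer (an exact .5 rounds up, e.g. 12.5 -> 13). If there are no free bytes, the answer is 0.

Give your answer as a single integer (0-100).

Op 1: a = malloc(2) -> a = 0; heap: [0-1 ALLOC][2-35 FREE]
Op 2: a = realloc(a, 15) -> a = 0; heap: [0-14 ALLOC][15-35 FREE]
Op 3: b = malloc(2) -> b = 15; heap: [0-14 ALLOC][15-16 ALLOC][17-35 FREE]
Op 4: a = realloc(a, 18) -> a = 17; heap: [0-14 FREE][15-16 ALLOC][17-34 ALLOC][35-35 FREE]
Free blocks: [15 1] total_free=16 largest=15 -> 100*(16-15)/16 = 100/16 = 6.25 -> rounds to 6

Answer: 6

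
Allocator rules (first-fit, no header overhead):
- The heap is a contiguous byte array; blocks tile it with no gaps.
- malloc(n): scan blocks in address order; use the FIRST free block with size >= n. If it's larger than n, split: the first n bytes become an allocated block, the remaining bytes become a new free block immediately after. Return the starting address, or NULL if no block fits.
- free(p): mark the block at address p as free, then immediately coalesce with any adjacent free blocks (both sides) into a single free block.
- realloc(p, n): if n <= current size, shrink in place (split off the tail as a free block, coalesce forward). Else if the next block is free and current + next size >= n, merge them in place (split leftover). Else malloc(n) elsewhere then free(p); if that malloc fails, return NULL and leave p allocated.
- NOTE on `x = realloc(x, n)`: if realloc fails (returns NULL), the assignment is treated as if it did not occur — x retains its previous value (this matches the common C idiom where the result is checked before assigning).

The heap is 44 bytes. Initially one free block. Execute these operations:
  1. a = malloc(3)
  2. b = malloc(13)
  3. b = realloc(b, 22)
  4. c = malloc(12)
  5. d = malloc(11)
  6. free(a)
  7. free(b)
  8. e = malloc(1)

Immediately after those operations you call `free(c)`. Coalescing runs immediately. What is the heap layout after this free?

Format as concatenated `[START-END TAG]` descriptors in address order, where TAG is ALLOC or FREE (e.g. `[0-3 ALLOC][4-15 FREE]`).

Op 1: a = malloc(3) -> a = 0; heap: [0-2 ALLOC][3-43 FREE]
Op 2: b = malloc(13) -> b = 3; heap: [0-2 ALLOC][3-15 ALLOC][16-43 FREE]
Op 3: b = realloc(b, 22) -> b = 3; heap: [0-2 ALLOC][3-24 ALLOC][25-43 FREE]
Op 4: c = malloc(12) -> c = 25; heap: [0-2 ALLOC][3-24 ALLOC][25-36 ALLOC][37-43 FREE]
Op 5: d = malloc(11) -> d = NULL; heap: [0-2 ALLOC][3-24 ALLOC][25-36 ALLOC][37-43 FREE]
Op 6: free(a) -> (freed a); heap: [0-2 FREE][3-24 ALLOC][25-36 ALLOC][37-43 FREE]
Op 7: free(b) -> (freed b); heap: [0-24 FREE][25-36 ALLOC][37-43 FREE]
Op 8: e = malloc(1) -> e = 0; heap: [0-0 ALLOC][1-24 FREE][25-36 ALLOC][37-43 FREE]
free(c): c = 25 -> block [25-36 ALLOC]; mark free, coalesce with adjacent free neighbors -> [0-0 ALLOC][1-43 FREE]

Answer: [0-0 ALLOC][1-43 FREE]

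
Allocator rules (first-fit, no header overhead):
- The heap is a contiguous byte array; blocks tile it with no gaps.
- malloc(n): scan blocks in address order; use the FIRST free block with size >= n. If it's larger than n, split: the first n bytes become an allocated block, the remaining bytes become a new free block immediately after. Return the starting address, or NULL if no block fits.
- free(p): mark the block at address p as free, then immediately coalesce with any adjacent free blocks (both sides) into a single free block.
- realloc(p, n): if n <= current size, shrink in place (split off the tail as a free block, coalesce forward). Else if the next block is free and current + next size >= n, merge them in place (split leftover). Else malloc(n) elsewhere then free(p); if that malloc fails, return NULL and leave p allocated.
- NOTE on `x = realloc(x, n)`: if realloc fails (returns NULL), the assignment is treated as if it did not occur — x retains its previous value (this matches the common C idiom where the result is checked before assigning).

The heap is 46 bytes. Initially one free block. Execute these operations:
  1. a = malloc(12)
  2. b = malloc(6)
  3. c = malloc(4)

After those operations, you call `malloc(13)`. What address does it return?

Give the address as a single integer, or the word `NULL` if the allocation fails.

Answer: 22

Derivation:
Op 1: a = malloc(12) -> a = 0; heap: [0-11 ALLOC][12-45 FREE]
Op 2: b = malloc(6) -> b = 12; heap: [0-11 ALLOC][12-17 ALLOC][18-45 FREE]
Op 3: c = malloc(4) -> c = 18; heap: [0-11 ALLOC][12-17 ALLOC][18-21 ALLOC][22-45 FREE]
malloc(13): first-fit scan over [0-11 ALLOC][12-17 ALLOC][18-21 ALLOC][22-45 FREE] -> 22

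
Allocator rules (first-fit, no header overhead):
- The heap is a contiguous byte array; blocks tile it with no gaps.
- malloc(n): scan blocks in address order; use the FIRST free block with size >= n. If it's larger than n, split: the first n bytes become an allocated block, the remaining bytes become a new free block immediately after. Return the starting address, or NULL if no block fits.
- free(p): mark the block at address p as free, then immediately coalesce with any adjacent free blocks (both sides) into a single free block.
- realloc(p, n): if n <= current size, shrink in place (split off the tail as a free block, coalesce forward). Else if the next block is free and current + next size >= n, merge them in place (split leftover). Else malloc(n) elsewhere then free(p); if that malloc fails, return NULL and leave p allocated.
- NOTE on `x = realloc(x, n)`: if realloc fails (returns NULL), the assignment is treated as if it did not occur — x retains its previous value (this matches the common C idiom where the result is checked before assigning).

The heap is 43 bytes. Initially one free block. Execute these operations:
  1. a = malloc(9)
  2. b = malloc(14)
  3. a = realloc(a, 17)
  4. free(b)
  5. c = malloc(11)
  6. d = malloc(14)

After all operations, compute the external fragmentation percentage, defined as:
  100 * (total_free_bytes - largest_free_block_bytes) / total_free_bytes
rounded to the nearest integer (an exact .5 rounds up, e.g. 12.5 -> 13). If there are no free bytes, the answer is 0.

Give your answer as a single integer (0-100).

Op 1: a = malloc(9) -> a = 0; heap: [0-8 ALLOC][9-42 FREE]
Op 2: b = malloc(14) -> b = 9; heap: [0-8 ALLOC][9-22 ALLOC][23-42 FREE]
Op 3: a = realloc(a, 17) -> a = 23; heap: [0-8 FREE][9-22 ALLOC][23-39 ALLOC][40-42 FREE]
Op 4: free(b) -> (freed b); heap: [0-22 FREE][23-39 ALLOC][40-42 FREE]
Op 5: c = malloc(11) -> c = 0; heap: [0-10 ALLOC][11-22 FREE][23-39 ALLOC][40-42 FREE]
Op 6: d = malloc(14) -> d = NULL; heap: [0-10 ALLOC][11-22 FREE][23-39 ALLOC][40-42 FREE]
Free blocks: [12 3] total_free=15 largest=12 -> 100*(15-12)/15 = 300/15 = 20

Answer: 20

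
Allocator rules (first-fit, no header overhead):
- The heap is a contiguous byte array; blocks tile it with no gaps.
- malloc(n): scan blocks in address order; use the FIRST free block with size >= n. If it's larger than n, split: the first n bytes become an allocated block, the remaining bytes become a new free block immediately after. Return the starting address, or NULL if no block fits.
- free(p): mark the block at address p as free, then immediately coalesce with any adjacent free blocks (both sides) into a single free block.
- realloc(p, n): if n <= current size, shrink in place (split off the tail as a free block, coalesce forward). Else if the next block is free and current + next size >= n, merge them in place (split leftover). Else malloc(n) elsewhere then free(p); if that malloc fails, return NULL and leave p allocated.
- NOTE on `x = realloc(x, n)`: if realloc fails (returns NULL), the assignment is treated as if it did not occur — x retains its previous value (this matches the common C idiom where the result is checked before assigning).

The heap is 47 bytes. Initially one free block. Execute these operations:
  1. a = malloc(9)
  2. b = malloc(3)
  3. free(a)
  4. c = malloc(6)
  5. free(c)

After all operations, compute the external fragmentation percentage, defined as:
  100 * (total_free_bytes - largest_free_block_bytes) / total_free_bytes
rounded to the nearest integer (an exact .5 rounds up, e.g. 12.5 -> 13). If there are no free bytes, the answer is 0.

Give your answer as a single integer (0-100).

Answer: 20

Derivation:
Op 1: a = malloc(9) -> a = 0; heap: [0-8 ALLOC][9-46 FREE]
Op 2: b = malloc(3) -> b = 9; heap: [0-8 ALLOC][9-11 ALLOC][12-46 FREE]
Op 3: free(a) -> (freed a); heap: [0-8 FREE][9-11 ALLOC][12-46 FREE]
Op 4: c = malloc(6) -> c = 0; heap: [0-5 ALLOC][6-8 FREE][9-11 ALLOC][12-46 FREE]
Op 5: free(c) -> (freed c); heap: [0-8 FREE][9-11 ALLOC][12-46 FREE]
Free blocks: [9 35] total_free=44 largest=35 -> 100*(44-35)/44 = 900/44 ≈ 20.455 -> rounds to 20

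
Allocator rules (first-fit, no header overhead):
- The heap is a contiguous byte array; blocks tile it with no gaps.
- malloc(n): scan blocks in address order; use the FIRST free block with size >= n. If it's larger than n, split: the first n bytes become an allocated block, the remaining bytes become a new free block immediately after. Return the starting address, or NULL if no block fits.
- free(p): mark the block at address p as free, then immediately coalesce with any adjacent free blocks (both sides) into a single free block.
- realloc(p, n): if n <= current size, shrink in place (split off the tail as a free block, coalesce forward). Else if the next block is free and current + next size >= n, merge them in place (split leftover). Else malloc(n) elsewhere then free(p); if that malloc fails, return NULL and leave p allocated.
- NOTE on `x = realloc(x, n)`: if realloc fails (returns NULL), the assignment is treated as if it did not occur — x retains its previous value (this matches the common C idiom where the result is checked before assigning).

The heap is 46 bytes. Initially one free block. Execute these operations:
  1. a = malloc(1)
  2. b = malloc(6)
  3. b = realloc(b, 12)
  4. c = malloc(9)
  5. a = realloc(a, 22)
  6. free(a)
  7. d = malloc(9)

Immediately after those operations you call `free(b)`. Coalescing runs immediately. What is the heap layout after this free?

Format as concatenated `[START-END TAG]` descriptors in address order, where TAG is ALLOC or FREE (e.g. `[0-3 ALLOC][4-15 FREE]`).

Op 1: a = malloc(1) -> a = 0; heap: [0-0 ALLOC][1-45 FREE]
Op 2: b = malloc(6) -> b = 1; heap: [0-0 ALLOC][1-6 ALLOC][7-45 FREE]
Op 3: b = realloc(b, 12) -> b = 1; heap: [0-0 ALLOC][1-12 ALLOC][13-45 FREE]
Op 4: c = malloc(9) -> c = 13; heap: [0-0 ALLOC][1-12 ALLOC][13-21 ALLOC][22-45 FREE]
Op 5: a = realloc(a, 22) -> a = 22; heap: [0-0 FREE][1-12 ALLOC][13-21 ALLOC][22-43 ALLOC][44-45 FREE]
Op 6: free(a) -> (freed a); heap: [0-0 FREE][1-12 ALLOC][13-21 ALLOC][22-45 FREE]
Op 7: d = malloc(9) -> d = 22; heap: [0-0 FREE][1-12 ALLOC][13-21 ALLOC][22-30 ALLOC][31-45 FREE]
free(b): b = 1 -> block [1-12 ALLOC]; mark free, coalesce with adjacent free neighbors -> [0-12 FREE][13-21 ALLOC][22-30 ALLOC][31-45 FREE]

Answer: [0-12 FREE][13-21 ALLOC][22-30 ALLOC][31-45 FREE]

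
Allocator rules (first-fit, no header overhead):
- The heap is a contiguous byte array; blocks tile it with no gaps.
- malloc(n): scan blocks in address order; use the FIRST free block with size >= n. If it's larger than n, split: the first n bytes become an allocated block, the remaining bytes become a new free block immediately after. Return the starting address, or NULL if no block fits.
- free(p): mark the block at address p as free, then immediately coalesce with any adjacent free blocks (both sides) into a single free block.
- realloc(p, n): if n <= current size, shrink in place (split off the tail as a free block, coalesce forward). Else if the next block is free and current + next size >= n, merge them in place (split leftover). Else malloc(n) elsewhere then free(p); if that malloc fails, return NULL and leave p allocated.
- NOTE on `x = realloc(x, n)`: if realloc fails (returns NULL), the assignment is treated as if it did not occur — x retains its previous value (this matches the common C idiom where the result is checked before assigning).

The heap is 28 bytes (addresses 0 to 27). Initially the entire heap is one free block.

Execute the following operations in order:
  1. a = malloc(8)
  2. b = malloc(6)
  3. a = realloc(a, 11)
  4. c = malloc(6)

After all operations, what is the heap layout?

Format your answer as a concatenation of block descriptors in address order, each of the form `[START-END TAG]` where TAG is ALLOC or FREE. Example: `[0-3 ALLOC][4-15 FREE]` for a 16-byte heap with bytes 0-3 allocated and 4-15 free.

Op 1: a = malloc(8) -> a = 0; heap: [0-7 ALLOC][8-27 FREE]
Op 2: b = malloc(6) -> b = 8; heap: [0-7 ALLOC][8-13 ALLOC][14-27 FREE]
Op 3: a = realloc(a, 11) -> a = 14; heap: [0-7 FREE][8-13 ALLOC][14-24 ALLOC][25-27 FREE]
Op 4: c = malloc(6) -> c = 0; heap: [0-5 ALLOC][6-7 FREE][8-13 ALLOC][14-24 ALLOC][25-27 FREE]

Answer: [0-5 ALLOC][6-7 FREE][8-13 ALLOC][14-24 ALLOC][25-27 FREE]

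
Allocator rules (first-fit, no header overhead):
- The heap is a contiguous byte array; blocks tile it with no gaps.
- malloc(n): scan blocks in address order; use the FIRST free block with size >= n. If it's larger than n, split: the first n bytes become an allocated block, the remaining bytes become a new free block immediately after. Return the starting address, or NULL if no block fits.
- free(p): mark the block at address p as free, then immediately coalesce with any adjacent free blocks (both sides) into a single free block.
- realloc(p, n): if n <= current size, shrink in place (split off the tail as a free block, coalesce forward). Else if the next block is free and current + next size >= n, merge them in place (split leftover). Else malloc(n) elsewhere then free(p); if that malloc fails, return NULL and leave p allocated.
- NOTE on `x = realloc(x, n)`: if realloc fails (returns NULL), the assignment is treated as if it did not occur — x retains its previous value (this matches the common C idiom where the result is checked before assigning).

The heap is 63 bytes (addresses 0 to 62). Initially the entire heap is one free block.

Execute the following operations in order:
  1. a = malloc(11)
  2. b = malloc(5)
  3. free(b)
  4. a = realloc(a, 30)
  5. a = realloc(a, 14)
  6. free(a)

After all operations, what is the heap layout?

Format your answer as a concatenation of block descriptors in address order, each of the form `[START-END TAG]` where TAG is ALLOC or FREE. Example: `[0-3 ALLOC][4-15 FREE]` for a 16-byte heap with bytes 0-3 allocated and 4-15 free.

Op 1: a = malloc(11) -> a = 0; heap: [0-10 ALLOC][11-62 FREE]
Op 2: b = malloc(5) -> b = 11; heap: [0-10 ALLOC][11-15 ALLOC][16-62 FREE]
Op 3: free(b) -> (freed b); heap: [0-10 ALLOC][11-62 FREE]
Op 4: a = realloc(a, 30) -> a = 0; heap: [0-29 ALLOC][30-62 FREE]
Op 5: a = realloc(a, 14) -> a = 0; heap: [0-13 ALLOC][14-62 FREE]
Op 6: free(a) -> (freed a); heap: [0-62 FREE]

Answer: [0-62 FREE]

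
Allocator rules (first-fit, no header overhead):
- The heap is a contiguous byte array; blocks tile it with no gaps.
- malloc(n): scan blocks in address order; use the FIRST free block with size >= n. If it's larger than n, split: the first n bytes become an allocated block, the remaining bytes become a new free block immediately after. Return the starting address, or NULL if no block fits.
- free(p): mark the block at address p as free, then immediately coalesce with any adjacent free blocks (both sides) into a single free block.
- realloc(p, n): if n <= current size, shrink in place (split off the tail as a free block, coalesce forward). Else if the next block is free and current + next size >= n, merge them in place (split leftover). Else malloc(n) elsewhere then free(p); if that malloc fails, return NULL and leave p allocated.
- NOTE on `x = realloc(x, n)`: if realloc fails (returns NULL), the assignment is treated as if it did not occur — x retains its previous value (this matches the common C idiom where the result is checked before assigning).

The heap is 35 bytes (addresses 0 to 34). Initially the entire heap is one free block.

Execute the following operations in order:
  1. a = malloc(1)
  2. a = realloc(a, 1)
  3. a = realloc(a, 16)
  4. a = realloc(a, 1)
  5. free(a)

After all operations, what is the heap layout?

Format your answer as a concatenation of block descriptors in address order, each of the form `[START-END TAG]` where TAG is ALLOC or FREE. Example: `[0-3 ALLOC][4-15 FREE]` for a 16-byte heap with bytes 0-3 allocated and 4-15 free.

Answer: [0-34 FREE]

Derivation:
Op 1: a = malloc(1) -> a = 0; heap: [0-0 ALLOC][1-34 FREE]
Op 2: a = realloc(a, 1) -> a = 0; heap: [0-0 ALLOC][1-34 FREE]
Op 3: a = realloc(a, 16) -> a = 0; heap: [0-15 ALLOC][16-34 FREE]
Op 4: a = realloc(a, 1) -> a = 0; heap: [0-0 ALLOC][1-34 FREE]
Op 5: free(a) -> (freed a); heap: [0-34 FREE]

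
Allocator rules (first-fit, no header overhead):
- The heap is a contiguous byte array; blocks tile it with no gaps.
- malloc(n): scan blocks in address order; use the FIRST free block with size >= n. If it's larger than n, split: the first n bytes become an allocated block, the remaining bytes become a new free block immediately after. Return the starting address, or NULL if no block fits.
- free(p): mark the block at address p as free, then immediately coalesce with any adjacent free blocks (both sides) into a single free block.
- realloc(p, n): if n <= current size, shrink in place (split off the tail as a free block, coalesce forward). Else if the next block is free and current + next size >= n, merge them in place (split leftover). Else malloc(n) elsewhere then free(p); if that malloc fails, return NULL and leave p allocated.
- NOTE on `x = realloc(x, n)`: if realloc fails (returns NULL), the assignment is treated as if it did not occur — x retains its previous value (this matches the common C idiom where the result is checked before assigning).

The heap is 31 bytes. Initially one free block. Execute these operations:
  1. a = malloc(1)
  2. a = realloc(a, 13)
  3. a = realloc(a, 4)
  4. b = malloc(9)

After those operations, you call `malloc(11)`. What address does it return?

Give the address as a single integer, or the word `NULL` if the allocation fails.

Op 1: a = malloc(1) -> a = 0; heap: [0-0 ALLOC][1-30 FREE]
Op 2: a = realloc(a, 13) -> a = 0; heap: [0-12 ALLOC][13-30 FREE]
Op 3: a = realloc(a, 4) -> a = 0; heap: [0-3 ALLOC][4-30 FREE]
Op 4: b = malloc(9) -> b = 4; heap: [0-3 ALLOC][4-12 ALLOC][13-30 FREE]
malloc(11): first-fit scan over [0-3 ALLOC][4-12 ALLOC][13-30 FREE] -> 13

Answer: 13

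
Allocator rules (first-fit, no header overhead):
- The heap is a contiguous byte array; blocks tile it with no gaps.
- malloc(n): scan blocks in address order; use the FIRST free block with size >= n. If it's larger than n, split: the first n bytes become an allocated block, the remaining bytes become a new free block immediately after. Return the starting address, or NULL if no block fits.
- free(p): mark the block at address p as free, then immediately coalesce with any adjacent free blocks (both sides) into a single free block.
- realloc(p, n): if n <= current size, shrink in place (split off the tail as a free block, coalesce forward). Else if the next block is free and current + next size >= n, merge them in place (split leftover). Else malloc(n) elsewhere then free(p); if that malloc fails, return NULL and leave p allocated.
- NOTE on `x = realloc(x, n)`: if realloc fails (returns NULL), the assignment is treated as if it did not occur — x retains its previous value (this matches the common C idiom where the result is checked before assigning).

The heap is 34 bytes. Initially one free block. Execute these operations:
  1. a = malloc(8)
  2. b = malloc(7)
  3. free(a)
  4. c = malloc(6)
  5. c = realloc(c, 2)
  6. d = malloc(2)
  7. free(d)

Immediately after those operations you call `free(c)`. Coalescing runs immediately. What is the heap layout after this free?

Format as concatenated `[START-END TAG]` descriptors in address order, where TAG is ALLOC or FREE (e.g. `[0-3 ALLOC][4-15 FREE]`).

Answer: [0-7 FREE][8-14 ALLOC][15-33 FREE]

Derivation:
Op 1: a = malloc(8) -> a = 0; heap: [0-7 ALLOC][8-33 FREE]
Op 2: b = malloc(7) -> b = 8; heap: [0-7 ALLOC][8-14 ALLOC][15-33 FREE]
Op 3: free(a) -> (freed a); heap: [0-7 FREE][8-14 ALLOC][15-33 FREE]
Op 4: c = malloc(6) -> c = 0; heap: [0-5 ALLOC][6-7 FREE][8-14 ALLOC][15-33 FREE]
Op 5: c = realloc(c, 2) -> c = 0; heap: [0-1 ALLOC][2-7 FREE][8-14 ALLOC][15-33 FREE]
Op 6: d = malloc(2) -> d = 2; heap: [0-1 ALLOC][2-3 ALLOC][4-7 FREE][8-14 ALLOC][15-33 FREE]
Op 7: free(d) -> (freed d); heap: [0-1 ALLOC][2-7 FREE][8-14 ALLOC][15-33 FREE]
free(c): c = 0 -> block [0-1 ALLOC]; mark free, coalesce with adjacent free neighbors -> [0-7 FREE][8-14 ALLOC][15-33 FREE]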